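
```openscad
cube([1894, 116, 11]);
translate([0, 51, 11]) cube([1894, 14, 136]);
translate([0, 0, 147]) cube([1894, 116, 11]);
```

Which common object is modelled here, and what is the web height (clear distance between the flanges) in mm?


An I-beam. The web height is 136 mm.

Two wide flanges with a thin centred web — an I-beam. Overall 158 mm minus two 11 mm flanges gives a web of 158 − 2·11 = 136 mm.


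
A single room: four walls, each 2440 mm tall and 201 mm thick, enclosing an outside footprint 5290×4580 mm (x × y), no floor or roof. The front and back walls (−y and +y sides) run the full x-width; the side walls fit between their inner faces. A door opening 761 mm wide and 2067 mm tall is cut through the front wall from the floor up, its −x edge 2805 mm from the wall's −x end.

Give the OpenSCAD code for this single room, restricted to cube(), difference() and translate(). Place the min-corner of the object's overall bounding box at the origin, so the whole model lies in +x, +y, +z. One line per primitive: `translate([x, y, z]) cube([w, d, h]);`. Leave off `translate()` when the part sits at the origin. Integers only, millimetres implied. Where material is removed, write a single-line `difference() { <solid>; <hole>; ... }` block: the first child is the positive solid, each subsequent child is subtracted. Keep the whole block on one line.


difference() { cube([5290, 201, 2440]); translate([2805, 0, 0]) cube([761, 201, 2067]); }
translate([0, 4379, 0]) cube([5290, 201, 2440]);
translate([0, 201, 0]) cube([201, 4178, 2440]);
translate([5089, 201, 0]) cube([201, 4178, 2440]);


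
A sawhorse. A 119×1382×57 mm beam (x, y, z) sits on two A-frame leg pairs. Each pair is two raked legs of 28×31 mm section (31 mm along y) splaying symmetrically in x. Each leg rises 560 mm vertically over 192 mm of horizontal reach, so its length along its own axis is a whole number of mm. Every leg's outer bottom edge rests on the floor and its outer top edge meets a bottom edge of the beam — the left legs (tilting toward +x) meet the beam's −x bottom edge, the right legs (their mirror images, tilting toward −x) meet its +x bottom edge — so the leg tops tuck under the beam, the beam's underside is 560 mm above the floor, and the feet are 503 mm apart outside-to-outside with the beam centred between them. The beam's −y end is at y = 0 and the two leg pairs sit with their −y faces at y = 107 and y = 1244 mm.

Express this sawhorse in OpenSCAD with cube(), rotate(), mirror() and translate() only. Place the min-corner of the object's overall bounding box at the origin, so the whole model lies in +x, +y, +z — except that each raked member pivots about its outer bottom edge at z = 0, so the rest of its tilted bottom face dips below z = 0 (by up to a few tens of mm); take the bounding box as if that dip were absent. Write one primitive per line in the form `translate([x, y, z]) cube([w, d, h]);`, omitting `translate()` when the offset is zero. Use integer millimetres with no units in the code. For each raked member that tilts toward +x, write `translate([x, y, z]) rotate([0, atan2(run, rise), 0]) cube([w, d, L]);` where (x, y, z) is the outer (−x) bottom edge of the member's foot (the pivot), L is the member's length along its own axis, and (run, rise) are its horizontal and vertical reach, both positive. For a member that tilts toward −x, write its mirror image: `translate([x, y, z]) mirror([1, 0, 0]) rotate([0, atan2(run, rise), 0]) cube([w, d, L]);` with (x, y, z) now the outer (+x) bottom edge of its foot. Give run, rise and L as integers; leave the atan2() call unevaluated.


// leg length = √(192² + 560²) = 592
// right-leg outer foot x = 2·192 + 119 = 503
// beam min-corner = (192, 0, 560)
translate([192, 0, 560]) cube([119, 1382, 57]);
translate([0, 107, 0]) rotate([0, atan2(192, 560), 0]) cube([28, 31, 592]);
translate([503, 107, 0]) mirror([1, 0, 0]) rotate([0, atan2(192, 560), 0]) cube([28, 31, 592]);
translate([0, 1244, 0]) rotate([0, atan2(192, 560), 0]) cube([28, 31, 592]);
translate([503, 1244, 0]) mirror([1, 0, 0]) rotate([0, atan2(192, 560), 0]) cube([28, 31, 592]);


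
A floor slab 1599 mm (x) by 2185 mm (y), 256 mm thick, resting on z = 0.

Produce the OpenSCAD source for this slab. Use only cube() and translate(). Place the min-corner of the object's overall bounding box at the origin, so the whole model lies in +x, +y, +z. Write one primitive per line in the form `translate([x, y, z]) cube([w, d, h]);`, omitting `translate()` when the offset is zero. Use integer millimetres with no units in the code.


cube([1599, 2185, 256]);


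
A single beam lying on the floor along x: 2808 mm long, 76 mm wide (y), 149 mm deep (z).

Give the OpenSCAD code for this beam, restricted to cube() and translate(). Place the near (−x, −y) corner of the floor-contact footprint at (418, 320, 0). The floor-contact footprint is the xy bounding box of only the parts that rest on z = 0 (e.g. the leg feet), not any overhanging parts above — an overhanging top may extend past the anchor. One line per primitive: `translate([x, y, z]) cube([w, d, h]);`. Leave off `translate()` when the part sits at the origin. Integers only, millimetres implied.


translate([418, 320, 0]) cube([2808, 76, 149]);


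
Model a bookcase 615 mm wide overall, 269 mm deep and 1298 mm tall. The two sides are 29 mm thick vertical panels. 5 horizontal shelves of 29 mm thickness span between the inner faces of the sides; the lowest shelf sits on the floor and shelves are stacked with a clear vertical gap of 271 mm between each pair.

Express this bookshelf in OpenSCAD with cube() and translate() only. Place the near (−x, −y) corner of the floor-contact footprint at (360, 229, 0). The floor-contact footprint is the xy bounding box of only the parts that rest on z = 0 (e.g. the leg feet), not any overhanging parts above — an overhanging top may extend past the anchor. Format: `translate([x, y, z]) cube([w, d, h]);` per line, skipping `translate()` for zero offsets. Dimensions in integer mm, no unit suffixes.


translate([360, 229, 0]) cube([29, 269, 1298]);
translate([946, 229, 0]) cube([29, 269, 1298]);
translate([389, 229, 0]) cube([557, 269, 29]);
translate([389, 229, 300]) cube([557, 269, 29]);
translate([389, 229, 600]) cube([557, 269, 29]);
translate([389, 229, 900]) cube([557, 269, 29]);
translate([389, 229, 1200]) cube([557, 269, 29]);


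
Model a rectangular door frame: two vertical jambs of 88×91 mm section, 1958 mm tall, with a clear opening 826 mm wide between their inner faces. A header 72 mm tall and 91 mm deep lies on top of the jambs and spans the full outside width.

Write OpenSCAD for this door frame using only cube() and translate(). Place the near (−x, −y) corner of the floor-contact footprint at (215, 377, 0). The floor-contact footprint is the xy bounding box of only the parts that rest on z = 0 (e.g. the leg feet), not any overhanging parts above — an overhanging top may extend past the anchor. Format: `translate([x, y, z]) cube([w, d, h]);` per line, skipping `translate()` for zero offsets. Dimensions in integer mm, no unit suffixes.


translate([215, 377, 0]) cube([88, 91, 1958]);
translate([1129, 377, 0]) cube([88, 91, 1958]);
translate([215, 377, 1958]) cube([1002, 91, 72]);


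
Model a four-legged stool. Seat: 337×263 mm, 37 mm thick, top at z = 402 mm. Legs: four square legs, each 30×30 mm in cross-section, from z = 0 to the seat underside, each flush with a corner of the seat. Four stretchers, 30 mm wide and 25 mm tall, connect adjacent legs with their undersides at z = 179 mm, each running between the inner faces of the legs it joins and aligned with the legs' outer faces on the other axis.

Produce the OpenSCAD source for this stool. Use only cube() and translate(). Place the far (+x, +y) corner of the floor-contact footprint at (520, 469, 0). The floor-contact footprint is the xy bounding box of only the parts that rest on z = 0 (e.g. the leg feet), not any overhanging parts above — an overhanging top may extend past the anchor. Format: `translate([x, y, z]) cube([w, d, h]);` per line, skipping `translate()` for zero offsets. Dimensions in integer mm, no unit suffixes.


// leg_h = 402 - 37 = 365
// stretcher span = 337 - 2*30 = 277
translate([183, 206, 365]) cube([337, 263, 37]);
translate([183, 206, 0]) cube([30, 30, 365]);
translate([490, 206, 0]) cube([30, 30, 365]);
translate([183, 439, 0]) cube([30, 30, 365]);
translate([490, 439, 0]) cube([30, 30, 365]);
translate([213, 206, 179]) cube([277, 30, 25]);
translate([213, 439, 179]) cube([277, 30, 25]);
translate([183, 236, 179]) cube([30, 203, 25]);
translate([490, 236, 179]) cube([30, 203, 25]);


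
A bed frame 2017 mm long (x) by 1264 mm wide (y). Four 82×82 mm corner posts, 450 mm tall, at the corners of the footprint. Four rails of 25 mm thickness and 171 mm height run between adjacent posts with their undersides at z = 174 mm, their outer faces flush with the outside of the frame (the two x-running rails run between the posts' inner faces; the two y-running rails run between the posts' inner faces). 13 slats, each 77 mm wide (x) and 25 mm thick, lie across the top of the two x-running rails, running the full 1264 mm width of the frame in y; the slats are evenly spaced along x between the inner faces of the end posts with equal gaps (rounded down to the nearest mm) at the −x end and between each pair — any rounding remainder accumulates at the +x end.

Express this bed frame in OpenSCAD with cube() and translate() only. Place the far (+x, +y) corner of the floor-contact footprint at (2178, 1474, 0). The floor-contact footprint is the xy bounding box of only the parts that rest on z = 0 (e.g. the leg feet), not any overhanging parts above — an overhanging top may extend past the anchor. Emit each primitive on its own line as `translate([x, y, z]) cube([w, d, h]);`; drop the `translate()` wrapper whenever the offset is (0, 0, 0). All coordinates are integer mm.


translate([161, 210, 0]) cube([82, 82, 450]);
translate([161, 1392, 0]) cube([82, 82, 450]);
translate([2096, 210, 0]) cube([82, 82, 450]);
translate([2096, 1392, 0]) cube([82, 82, 450]);
translate([243, 210, 174]) cube([1853, 25, 171]);
translate([243, 1449, 174]) cube([1853, 25, 171]);
translate([161, 292, 174]) cube([25, 1100, 171]);
translate([2153, 292, 174]) cube([25, 1100, 171]);
translate([303, 210, 345]) cube([77, 1264, 25]);
translate([440, 210, 345]) cube([77, 1264, 25]);
translate([577, 210, 345]) cube([77, 1264, 25]);
translate([714, 210, 345]) cube([77, 1264, 25]);
translate([851, 210, 345]) cube([77, 1264, 25]);
translate([988, 210, 345]) cube([77, 1264, 25]);
translate([1125, 210, 345]) cube([77, 1264, 25]);
translate([1262, 210, 345]) cube([77, 1264, 25]);
translate([1399, 210, 345]) cube([77, 1264, 25]);
translate([1536, 210, 345]) cube([77, 1264, 25]);
translate([1673, 210, 345]) cube([77, 1264, 25]);
translate([1810, 210, 345]) cube([77, 1264, 25]);
translate([1947, 210, 345]) cube([77, 1264, 25]);


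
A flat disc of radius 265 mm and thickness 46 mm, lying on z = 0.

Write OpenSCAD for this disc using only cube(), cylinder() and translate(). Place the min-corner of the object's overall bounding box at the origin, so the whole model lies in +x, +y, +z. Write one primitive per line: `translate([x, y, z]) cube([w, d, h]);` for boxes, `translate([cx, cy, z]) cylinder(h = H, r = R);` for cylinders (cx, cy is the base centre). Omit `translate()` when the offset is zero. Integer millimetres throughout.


translate([265, 265, 0]) cylinder(h = 46, r = 265);


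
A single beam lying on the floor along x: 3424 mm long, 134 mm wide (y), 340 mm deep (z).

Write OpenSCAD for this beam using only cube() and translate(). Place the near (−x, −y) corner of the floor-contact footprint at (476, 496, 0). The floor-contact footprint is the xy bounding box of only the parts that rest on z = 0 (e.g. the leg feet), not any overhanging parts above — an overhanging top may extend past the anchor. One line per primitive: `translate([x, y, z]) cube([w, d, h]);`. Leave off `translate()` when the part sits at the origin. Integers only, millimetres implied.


translate([476, 496, 0]) cube([3424, 134, 340]);


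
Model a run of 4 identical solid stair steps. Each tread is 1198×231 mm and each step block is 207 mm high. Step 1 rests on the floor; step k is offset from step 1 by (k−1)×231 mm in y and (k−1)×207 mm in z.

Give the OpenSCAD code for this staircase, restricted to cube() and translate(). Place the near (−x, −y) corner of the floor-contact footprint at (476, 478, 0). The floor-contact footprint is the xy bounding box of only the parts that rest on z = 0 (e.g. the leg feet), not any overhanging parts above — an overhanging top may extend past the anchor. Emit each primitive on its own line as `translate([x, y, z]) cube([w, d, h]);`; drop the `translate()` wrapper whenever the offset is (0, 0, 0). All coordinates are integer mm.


translate([476, 478, 0]) cube([1198, 231, 207]);
translate([476, 709, 207]) cube([1198, 231, 207]);
translate([476, 940, 414]) cube([1198, 231, 207]);
translate([476, 1171, 621]) cube([1198, 231, 207]);


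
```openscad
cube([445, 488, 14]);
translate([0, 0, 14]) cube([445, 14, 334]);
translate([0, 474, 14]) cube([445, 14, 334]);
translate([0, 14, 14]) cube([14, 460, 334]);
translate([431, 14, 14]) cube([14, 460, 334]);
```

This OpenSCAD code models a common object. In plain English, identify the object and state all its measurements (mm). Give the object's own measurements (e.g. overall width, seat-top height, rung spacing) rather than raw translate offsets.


An open-topped rectangular box: outside dimensions 445×488×348 mm, with a uniform wall and base thickness of 14 mm. The base is a full 445×488 slab on the floor; four walls sit on top of the base. The front and back walls (the −y and +y sides) span the full width; the two side walls fit between them.


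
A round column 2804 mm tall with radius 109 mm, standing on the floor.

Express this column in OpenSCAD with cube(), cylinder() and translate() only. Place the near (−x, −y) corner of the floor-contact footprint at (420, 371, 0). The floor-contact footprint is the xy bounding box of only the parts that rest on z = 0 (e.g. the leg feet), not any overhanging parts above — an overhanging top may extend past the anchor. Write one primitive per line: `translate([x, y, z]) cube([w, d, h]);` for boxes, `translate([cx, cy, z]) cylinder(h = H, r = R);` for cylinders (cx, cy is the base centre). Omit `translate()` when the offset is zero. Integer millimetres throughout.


translate([529, 480, 0]) cylinder(h = 2804, r = 109);


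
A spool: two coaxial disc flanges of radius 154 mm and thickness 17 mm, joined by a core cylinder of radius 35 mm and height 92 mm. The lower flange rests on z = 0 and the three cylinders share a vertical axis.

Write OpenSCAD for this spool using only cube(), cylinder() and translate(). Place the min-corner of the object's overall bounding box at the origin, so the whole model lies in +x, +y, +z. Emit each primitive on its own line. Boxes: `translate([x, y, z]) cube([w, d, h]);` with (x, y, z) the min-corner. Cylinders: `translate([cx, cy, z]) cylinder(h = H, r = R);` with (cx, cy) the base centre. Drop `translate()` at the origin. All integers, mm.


translate([154, 154, 0]) cylinder(h = 17, r = 154);
translate([154, 154, 17]) cylinder(h = 92, r = 35);
translate([154, 154, 109]) cylinder(h = 17, r = 154);


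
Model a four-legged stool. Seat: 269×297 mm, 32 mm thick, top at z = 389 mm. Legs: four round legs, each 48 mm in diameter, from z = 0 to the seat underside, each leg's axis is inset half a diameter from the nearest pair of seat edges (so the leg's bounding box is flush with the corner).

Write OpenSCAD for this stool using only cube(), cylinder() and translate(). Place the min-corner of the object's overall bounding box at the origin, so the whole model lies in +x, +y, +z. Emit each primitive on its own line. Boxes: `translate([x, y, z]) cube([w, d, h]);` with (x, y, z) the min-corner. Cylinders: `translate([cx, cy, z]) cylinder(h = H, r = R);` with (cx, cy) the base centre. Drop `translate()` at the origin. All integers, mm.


translate([0, 0, 357]) cube([269, 297, 32]);
translate([24, 24, 0]) cylinder(h = 357, r = 24);
translate([245, 24, 0]) cylinder(h = 357, r = 24);
translate([24, 273, 0]) cylinder(h = 357, r = 24);
translate([245, 273, 0]) cylinder(h = 357, r = 24);


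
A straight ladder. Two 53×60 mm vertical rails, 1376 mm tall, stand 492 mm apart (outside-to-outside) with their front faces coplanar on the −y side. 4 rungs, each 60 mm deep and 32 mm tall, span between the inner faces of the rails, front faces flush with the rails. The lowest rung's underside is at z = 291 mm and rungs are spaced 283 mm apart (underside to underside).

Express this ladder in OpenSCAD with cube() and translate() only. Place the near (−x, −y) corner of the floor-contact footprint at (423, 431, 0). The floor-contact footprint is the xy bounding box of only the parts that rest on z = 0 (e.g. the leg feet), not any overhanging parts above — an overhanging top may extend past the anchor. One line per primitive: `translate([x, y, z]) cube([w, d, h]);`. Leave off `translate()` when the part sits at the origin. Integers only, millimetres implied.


// rung span = 492 - 2*53 = 386
// rung[k] z = 291 + k*283
translate([423, 431, 0]) cube([53, 60, 1376]);
translate([862, 431, 0]) cube([53, 60, 1376]);
translate([476, 431, 291]) cube([386, 60, 32]);
translate([476, 431, 574]) cube([386, 60, 32]);
translate([476, 431, 857]) cube([386, 60, 32]);
translate([476, 431, 1140]) cube([386, 60, 32]);


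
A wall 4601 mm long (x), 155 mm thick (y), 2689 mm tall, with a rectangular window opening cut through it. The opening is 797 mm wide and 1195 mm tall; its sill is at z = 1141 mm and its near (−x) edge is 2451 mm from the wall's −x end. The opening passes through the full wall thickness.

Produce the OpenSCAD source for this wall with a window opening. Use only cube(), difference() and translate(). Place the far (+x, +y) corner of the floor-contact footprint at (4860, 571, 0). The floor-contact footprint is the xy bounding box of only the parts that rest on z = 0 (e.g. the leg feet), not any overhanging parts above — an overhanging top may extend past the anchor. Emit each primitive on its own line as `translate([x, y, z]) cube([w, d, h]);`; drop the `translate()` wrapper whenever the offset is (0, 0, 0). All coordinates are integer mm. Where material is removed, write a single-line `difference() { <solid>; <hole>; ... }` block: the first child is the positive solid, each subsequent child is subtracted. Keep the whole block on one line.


difference() { translate([259, 416, 0]) cube([4601, 155, 2689]); translate([2710, 416, 1141]) cube([797, 155, 1195]); }


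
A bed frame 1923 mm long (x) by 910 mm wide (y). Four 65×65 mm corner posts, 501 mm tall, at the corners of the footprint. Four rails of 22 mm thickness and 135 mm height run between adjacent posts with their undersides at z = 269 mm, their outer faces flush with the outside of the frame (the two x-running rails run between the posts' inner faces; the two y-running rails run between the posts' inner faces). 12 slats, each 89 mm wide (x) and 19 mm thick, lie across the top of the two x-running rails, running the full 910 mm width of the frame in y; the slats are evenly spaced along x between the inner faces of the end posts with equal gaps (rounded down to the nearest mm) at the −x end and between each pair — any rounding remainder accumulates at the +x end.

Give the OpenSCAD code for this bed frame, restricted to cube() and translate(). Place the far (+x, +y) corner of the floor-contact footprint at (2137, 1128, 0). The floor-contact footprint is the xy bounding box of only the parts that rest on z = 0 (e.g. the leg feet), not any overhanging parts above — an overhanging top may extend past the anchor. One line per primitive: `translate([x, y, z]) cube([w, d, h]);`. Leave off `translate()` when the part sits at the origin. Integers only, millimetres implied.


translate([214, 218, 0]) cube([65, 65, 501]);
translate([214, 1063, 0]) cube([65, 65, 501]);
translate([2072, 218, 0]) cube([65, 65, 501]);
translate([2072, 1063, 0]) cube([65, 65, 501]);
translate([279, 218, 269]) cube([1793, 22, 135]);
translate([279, 1106, 269]) cube([1793, 22, 135]);
translate([214, 283, 269]) cube([22, 780, 135]);
translate([2115, 283, 269]) cube([22, 780, 135]);
translate([334, 218, 404]) cube([89, 910, 19]);
translate([478, 218, 404]) cube([89, 910, 19]);
translate([622, 218, 404]) cube([89, 910, 19]);
translate([766, 218, 404]) cube([89, 910, 19]);
translate([910, 218, 404]) cube([89, 910, 19]);
translate([1054, 218, 404]) cube([89, 910, 19]);
translate([1198, 218, 404]) cube([89, 910, 19]);
translate([1342, 218, 404]) cube([89, 910, 19]);
translate([1486, 218, 404]) cube([89, 910, 19]);
translate([1630, 218, 404]) cube([89, 910, 19]);
translate([1774, 218, 404]) cube([89, 910, 19]);
translate([1918, 218, 404]) cube([89, 910, 19]);


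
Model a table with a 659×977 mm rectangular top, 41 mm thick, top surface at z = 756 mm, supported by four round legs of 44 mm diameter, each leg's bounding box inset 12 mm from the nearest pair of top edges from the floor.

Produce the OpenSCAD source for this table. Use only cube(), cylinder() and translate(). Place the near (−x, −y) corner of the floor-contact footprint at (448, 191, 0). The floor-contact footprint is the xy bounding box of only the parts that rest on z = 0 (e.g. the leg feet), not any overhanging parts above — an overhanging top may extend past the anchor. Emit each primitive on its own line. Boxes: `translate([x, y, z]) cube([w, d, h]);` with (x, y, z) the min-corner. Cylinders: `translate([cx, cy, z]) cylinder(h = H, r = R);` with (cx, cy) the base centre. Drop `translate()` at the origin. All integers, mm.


// leg_h = 756 - 41 = 715
translate([436, 179, 715]) cube([659, 977, 41]);
translate([470, 213, 0]) cylinder(h = 715, r = 22);
translate([1061, 213, 0]) cylinder(h = 715, r = 22);
translate([470, 1122, 0]) cylinder(h = 715, r = 22);
translate([1061, 1122, 0]) cylinder(h = 715, r = 22);


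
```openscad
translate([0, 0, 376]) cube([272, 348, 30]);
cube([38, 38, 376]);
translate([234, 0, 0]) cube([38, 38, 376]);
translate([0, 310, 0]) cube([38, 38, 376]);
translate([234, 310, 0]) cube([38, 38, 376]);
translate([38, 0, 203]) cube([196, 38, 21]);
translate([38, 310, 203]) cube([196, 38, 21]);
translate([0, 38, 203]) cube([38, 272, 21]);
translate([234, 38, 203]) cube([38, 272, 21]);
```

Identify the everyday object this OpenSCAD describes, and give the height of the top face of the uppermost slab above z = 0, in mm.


A stool. The seat height is 406 mm.

A 272×348×30 slab at z = 376 on four corner posts — a stool. The seat top is 376 + 30 = 406 mm.


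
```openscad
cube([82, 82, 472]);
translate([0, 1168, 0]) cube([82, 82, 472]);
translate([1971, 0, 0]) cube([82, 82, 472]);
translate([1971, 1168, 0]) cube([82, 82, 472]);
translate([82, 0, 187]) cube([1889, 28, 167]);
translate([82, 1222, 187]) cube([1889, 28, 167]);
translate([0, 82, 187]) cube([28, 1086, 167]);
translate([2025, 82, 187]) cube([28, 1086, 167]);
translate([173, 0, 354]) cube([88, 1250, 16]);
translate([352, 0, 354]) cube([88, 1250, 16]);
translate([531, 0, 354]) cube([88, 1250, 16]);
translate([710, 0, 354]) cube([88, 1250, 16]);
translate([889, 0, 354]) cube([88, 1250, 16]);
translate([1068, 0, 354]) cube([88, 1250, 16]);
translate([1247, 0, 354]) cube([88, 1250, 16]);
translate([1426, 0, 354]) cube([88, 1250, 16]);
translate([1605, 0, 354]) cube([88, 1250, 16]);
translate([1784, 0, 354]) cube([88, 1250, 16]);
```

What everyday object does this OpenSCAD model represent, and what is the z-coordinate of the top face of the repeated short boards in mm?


A bed frame. The slat-top height is 370 mm.

Four posts, four rails, and a row of slats — a bed frame. Slats sit on the rails at z = 187 + 167 = 354; with slat thickness 16, the top is 370 mm.


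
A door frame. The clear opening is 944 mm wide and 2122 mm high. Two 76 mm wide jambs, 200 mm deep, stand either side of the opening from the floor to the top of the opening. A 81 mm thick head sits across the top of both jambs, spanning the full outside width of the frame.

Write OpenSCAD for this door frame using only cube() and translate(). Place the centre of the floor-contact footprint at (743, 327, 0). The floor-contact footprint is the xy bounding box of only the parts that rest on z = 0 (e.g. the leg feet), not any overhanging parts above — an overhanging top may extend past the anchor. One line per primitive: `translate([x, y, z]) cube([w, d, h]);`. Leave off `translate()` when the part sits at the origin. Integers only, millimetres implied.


translate([195, 227, 0]) cube([76, 200, 2122]);
translate([1215, 227, 0]) cube([76, 200, 2122]);
translate([195, 227, 2122]) cube([1096, 200, 81]);


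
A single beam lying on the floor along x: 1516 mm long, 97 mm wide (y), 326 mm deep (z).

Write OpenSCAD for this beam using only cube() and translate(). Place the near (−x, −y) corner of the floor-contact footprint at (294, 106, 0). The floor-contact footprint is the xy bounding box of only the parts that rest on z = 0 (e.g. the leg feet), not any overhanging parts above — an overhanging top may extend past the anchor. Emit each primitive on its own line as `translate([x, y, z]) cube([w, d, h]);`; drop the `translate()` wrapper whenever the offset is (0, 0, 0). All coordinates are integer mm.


translate([294, 106, 0]) cube([1516, 97, 326]);


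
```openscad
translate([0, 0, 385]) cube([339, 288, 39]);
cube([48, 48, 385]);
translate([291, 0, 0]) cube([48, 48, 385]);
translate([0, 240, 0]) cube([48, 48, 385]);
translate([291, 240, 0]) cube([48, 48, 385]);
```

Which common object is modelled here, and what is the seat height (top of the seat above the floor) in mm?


A stool. The seat height is 424 mm.

A 339×288×39 slab at z = 385 on four corner posts — a stool. The seat top is 385 + 39 = 424 mm.


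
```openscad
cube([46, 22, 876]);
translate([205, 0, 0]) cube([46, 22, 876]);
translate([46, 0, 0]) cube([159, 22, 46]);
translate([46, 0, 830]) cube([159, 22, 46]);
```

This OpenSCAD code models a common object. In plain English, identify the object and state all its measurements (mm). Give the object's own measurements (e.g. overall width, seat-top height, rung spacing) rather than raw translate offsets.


A rectangular picture frame lying in the x–z plane (depth along y). The opening is 159 mm wide (x) by 784 mm tall (z), surrounded by a border 46 mm wide on all four sides. The frame is 22 mm deep and is made of two full-height vertical stiles with two horizontal rails fitted between them.


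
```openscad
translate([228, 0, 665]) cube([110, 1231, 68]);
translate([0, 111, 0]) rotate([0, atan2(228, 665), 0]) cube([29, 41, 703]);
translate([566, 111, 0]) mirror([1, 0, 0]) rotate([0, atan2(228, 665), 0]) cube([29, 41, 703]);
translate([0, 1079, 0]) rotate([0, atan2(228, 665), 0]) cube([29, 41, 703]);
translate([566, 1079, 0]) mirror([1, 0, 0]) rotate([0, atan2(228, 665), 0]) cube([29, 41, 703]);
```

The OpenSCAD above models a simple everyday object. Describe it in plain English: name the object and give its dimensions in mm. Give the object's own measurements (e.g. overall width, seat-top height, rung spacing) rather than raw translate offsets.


A sawhorse. A 110×1231×68 mm beam (x, y, z) sits on two A-frame leg pairs. Each pair is two raked legs of 29×41 mm section (41 mm along y) splaying symmetrically in x. Each leg rises 665 mm vertically over 228 mm of horizontal reach and is 703 mm long along its own axis. Every leg's outer bottom edge rests on the floor and its outer top edge meets a bottom edge of the beam — the left legs (tilting toward +x) meet the beam's −x bottom edge, the right legs (their mirror images, tilting toward −x) meet its +x bottom edge — so the leg tops tuck under the beam, the beam's underside is 665 mm above the floor, and the feet are 566 mm apart outside-to-outside with the beam centred between them. The two leg pairs are set in 111 mm from either end of the beam.


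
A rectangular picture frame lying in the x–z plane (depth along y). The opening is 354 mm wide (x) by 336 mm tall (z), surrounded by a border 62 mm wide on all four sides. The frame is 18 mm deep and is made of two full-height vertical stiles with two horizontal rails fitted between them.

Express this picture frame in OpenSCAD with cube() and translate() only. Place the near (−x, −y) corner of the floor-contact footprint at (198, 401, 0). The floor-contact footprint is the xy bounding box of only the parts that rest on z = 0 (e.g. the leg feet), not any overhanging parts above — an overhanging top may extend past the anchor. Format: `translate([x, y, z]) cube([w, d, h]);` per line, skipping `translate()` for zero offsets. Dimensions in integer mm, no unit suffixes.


translate([198, 401, 0]) cube([62, 18, 460]);
translate([614, 401, 0]) cube([62, 18, 460]);
translate([260, 401, 0]) cube([354, 18, 62]);
translate([260, 401, 398]) cube([354, 18, 62]);


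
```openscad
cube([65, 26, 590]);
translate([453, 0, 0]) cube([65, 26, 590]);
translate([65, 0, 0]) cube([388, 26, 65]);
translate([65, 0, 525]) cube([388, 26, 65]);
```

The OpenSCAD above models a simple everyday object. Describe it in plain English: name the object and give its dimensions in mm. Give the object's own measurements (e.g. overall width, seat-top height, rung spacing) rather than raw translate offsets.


A rectangular picture frame lying in the x–z plane (depth along y). The opening is 388 mm wide (x) by 460 mm tall (z), surrounded by a border 65 mm wide on all four sides. The frame is 26 mm deep and is made of two full-height vertical stiles with two horizontal rails fitted between them.


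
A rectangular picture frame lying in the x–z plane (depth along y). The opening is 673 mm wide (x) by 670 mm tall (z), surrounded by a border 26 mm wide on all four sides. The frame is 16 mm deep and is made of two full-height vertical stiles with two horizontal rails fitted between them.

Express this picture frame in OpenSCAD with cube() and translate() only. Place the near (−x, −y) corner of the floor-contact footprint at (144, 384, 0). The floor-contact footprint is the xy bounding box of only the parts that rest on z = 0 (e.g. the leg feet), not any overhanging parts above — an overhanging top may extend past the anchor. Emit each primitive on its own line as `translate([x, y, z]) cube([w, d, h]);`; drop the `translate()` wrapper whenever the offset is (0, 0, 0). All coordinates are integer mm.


translate([144, 384, 0]) cube([26, 16, 722]);
translate([843, 384, 0]) cube([26, 16, 722]);
translate([170, 384, 0]) cube([673, 16, 26]);
translate([170, 384, 696]) cube([673, 16, 26]);


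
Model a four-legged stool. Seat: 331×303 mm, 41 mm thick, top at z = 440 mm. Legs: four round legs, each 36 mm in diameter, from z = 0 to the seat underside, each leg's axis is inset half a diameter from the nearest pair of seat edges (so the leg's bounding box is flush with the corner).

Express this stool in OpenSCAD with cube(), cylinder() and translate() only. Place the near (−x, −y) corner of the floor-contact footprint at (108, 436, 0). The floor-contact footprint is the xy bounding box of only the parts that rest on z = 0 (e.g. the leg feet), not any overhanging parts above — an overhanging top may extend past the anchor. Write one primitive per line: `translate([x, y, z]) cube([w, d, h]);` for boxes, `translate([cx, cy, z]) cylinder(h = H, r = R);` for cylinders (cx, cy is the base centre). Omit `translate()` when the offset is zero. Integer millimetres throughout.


translate([108, 436, 399]) cube([331, 303, 41]);
translate([126, 454, 0]) cylinder(h = 399, r = 18);
translate([421, 454, 0]) cylinder(h = 399, r = 18);
translate([126, 721, 0]) cylinder(h = 399, r = 18);
translate([421, 721, 0]) cylinder(h = 399, r = 18);


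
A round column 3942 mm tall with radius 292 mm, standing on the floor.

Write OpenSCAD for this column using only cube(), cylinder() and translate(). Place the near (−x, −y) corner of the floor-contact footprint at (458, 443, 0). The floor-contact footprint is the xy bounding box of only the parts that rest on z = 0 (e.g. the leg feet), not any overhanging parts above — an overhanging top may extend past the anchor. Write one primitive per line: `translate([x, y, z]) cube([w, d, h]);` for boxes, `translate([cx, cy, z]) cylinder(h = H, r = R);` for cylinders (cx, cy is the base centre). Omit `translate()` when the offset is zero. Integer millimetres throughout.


translate([750, 735, 0]) cylinder(h = 3942, r = 292);


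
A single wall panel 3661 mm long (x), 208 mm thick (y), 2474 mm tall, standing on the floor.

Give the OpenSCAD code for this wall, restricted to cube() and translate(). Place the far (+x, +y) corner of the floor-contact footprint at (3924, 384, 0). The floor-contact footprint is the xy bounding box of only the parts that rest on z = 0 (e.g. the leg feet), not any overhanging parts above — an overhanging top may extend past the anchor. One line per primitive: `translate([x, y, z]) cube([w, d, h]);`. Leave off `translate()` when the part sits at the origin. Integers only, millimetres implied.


translate([263, 176, 0]) cube([3661, 208, 2474]);


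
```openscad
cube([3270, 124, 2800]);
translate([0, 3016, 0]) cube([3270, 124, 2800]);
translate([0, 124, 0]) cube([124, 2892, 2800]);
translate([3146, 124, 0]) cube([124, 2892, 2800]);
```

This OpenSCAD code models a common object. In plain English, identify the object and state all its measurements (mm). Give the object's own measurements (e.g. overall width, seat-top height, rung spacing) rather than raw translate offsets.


The wall frame of a small rectangular building: four walls, each 2800 mm tall and 124 mm thick, enclosing a footprint 3270 mm (x) by 3140 mm (y) outside-to-outside, with no floor or roof. The front and back walls (the −y and +y sides) span the full width; the two side walls fit between them.


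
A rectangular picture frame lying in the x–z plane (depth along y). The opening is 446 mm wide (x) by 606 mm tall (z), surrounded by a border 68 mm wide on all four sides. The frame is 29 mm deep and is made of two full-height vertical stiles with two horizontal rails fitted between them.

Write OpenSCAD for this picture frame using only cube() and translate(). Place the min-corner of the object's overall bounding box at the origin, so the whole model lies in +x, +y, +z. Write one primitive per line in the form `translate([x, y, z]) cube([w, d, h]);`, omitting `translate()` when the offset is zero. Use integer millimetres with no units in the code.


cube([68, 29, 742]);
translate([514, 0, 0]) cube([68, 29, 742]);
translate([68, 0, 0]) cube([446, 29, 68]);
translate([68, 0, 674]) cube([446, 29, 68]);


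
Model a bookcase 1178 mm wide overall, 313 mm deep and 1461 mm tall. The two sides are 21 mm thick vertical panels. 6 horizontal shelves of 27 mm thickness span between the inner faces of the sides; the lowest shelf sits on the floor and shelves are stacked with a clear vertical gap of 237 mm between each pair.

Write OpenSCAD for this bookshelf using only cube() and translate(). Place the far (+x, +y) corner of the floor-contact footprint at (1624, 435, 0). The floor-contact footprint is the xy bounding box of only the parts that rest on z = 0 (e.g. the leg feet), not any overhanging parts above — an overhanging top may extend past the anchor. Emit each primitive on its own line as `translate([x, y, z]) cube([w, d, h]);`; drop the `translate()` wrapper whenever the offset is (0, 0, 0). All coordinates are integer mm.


translate([446, 122, 0]) cube([21, 313, 1461]);
translate([1603, 122, 0]) cube([21, 313, 1461]);
translate([467, 122, 0]) cube([1136, 313, 27]);
translate([467, 122, 264]) cube([1136, 313, 27]);
translate([467, 122, 528]) cube([1136, 313, 27]);
translate([467, 122, 792]) cube([1136, 313, 27]);
translate([467, 122, 1056]) cube([1136, 313, 27]);
translate([467, 122, 1320]) cube([1136, 313, 27]);


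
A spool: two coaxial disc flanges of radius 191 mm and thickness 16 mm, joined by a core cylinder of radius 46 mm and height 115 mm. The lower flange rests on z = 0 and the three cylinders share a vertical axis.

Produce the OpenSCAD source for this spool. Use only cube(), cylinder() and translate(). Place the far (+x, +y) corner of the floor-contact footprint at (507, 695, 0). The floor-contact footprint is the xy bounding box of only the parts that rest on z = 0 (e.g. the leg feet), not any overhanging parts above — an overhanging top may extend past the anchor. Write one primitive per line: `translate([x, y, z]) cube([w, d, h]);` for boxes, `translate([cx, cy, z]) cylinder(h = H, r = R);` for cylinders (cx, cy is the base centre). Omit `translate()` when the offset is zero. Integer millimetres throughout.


translate([316, 504, 0]) cylinder(h = 16, r = 191);
translate([316, 504, 16]) cylinder(h = 115, r = 46);
translate([316, 504, 131]) cylinder(h = 16, r = 191);


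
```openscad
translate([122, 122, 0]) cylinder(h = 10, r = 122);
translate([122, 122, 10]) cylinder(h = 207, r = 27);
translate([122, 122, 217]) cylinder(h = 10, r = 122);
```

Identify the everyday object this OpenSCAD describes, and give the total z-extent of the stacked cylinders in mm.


A spool. The overall height is 227 mm.

Three coaxial cylinders, large–small–large — a spool. Two 10 mm flanges and a 207 mm core give 10 + 207 + 10 = 227 mm.


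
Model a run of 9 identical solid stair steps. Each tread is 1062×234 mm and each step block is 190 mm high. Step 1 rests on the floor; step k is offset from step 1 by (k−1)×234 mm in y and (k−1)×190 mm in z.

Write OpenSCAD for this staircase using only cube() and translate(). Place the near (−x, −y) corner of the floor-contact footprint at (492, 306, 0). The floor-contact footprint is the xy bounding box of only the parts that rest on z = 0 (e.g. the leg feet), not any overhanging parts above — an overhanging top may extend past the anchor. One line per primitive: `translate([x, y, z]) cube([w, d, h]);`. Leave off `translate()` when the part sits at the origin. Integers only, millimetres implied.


translate([492, 306, 0]) cube([1062, 234, 190]);
translate([492, 540, 190]) cube([1062, 234, 190]);
translate([492, 774, 380]) cube([1062, 234, 190]);
translate([492, 1008, 570]) cube([1062, 234, 190]);
translate([492, 1242, 760]) cube([1062, 234, 190]);
translate([492, 1476, 950]) cube([1062, 234, 190]);
translate([492, 1710, 1140]) cube([1062, 234, 190]);
translate([492, 1944, 1330]) cube([1062, 234, 190]);
translate([492, 2178, 1520]) cube([1062, 234, 190]);


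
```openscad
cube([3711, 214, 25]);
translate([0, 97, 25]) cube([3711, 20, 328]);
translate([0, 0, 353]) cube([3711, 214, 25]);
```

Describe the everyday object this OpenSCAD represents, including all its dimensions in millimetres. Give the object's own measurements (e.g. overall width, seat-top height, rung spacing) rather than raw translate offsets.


An I-beam lying along x, 3711 mm long. Overall section height 378 mm. Two flanges 214 mm wide (y) and 25 mm thick, one on the floor and one at the top; a web 20 mm thick runs between them, centred on the flange width.


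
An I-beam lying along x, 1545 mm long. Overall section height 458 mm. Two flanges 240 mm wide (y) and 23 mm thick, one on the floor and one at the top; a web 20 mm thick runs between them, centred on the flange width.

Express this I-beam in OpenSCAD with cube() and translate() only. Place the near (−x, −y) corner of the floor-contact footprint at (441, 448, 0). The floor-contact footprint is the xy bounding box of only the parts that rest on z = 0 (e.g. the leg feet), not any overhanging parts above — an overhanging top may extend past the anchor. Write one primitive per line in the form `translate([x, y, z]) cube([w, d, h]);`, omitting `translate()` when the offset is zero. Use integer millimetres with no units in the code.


translate([441, 448, 0]) cube([1545, 240, 23]);
translate([441, 558, 23]) cube([1545, 20, 412]);
translate([441, 448, 435]) cube([1545, 240, 23]);
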